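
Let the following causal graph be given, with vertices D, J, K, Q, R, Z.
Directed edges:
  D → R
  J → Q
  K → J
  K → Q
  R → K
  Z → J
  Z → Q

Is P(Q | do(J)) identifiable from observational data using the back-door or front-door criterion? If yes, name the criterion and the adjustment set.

desc(J)\{J}={Q}; candidates ⊆ {D,K,R,Z}.
size 0: {}; under {} J still reaches {D,K,Q,R,Z} ∋ Q.
size 1: {D}, {K}, {R} …(+1); under {D} J still reaches {K,Q,R,Z} ∋ Q.
{K,Z}: J⊥Q given {K,Z} in G with J→· removed — back-door holds.
P(Q|do(J)) = Σ_{K,Z} P(Q|J,K,Z)·P(K,Z).

P(Q|do(J)): backdoor, adjust for {K, Z}.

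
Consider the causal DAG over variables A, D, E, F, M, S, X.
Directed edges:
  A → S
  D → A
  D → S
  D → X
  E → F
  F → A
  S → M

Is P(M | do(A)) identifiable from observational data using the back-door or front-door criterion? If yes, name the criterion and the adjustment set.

desc(A)\{A}={M,S}; candidates ⊆ {D,E,F,X}.
size 0: {}; under {} A still reaches {D,E,F,M,S,X} ∋ M.
{D}: A⊥M given {D} in G with A→· removed — back-door holds.
P(M|do(A)) = Σ_{D} P(M|A,D)·P(D).

P(M|do(A)): backdoor, adjust for {D}.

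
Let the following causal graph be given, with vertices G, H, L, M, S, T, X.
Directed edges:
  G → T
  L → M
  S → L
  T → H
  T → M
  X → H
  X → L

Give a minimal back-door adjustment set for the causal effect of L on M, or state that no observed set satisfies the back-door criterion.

L→M: minimal back-door set ∅.

desc(L)\{L}={M}; candidates ⊆ {G,H,S,T,X}.
∅: L⊥M given ∅ in G with L→· removed — back-door holds.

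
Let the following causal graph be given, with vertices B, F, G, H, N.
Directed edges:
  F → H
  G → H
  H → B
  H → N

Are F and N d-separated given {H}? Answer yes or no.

Yes — F ⊥ N | {H}.

Bayes-Ball from F | {H} reaches {G}.
N ∉ reach(F|{H}) ⇒ F ⊥ N | {H}.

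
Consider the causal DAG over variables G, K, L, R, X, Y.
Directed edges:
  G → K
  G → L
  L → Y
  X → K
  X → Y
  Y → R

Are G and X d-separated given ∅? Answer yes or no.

Bayes-Ball from G | ∅ reaches {K,L,R,Y}.
X ∉ reach(G|∅) ⇒ G ⊥ X | ∅.

Yes — G ⊥ X | ∅.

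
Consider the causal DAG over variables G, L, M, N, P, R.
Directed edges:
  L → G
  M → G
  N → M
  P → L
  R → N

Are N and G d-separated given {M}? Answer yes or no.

Bayes-Ball from N | {M} reaches {R}.
G ∉ reach(N|{M}) ⇒ N ⊥ G | {M}.

Yes — N ⊥ G | {M}.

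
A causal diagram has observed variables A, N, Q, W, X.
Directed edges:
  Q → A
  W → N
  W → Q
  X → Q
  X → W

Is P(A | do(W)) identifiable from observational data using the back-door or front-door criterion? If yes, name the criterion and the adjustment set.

desc(W)\{W}={A,N,Q}; candidates ⊆ {X}.
size 0: {}; under {} W still reaches {A,Q,X} ∋ A.
{X}: W⊥A given {X} in G with W→· removed — back-door holds.
P(A|do(W)) = Σ_{X} P(A|W,X)·P(X).

P(A|do(W)): backdoor, adjust for {X}.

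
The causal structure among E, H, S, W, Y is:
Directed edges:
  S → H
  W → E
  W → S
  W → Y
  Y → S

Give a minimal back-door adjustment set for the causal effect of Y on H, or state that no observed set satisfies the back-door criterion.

desc(Y)\{Y}={H,S}; candidates ⊆ {E,W}.
size 0: {}; under {} Y still reaches {E,H,S,W} ∋ H.
{W}: Y⊥H given {W} in G with Y→· removed — back-door holds.

Y→H: minimal back-door set {W}.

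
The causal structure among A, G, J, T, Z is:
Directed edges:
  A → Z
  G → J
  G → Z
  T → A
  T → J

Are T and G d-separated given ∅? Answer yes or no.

Bayes-Ball from T | ∅ reaches {A,J,Z}.
G ∉ reach(T|∅) ⇒ T ⊥ G | ∅.

Yes — T ⊥ G | ∅.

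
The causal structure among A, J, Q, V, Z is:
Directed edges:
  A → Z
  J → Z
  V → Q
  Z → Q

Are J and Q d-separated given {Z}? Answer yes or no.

Bayes-Ball from J | {Z} reaches {A}.
Q ∉ reach(J|{Z}) ⇒ J ⊥ Q | {Z}.

Yes — J ⊥ Q | {Z}.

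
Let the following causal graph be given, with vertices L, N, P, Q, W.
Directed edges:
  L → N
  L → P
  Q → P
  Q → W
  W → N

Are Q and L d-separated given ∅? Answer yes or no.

Yes — Q ⊥ L | ∅.

Bayes-Ball from Q | ∅ reaches {N,P,W}.
L ∉ reach(Q|∅) ⇒ Q ⊥ L | ∅.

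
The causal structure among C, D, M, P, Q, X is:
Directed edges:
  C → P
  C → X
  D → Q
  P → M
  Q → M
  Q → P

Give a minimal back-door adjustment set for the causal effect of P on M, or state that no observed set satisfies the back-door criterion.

P→M: minimal back-door set {Q}.

desc(P)\{P}={M}; candidates ⊆ {C,D,Q,X}.
size 0: {}; under {} P still reaches {C,D,M,Q,X} ∋ M.
{Q}: P⊥M given {Q} in G with P→· removed — back-door holds.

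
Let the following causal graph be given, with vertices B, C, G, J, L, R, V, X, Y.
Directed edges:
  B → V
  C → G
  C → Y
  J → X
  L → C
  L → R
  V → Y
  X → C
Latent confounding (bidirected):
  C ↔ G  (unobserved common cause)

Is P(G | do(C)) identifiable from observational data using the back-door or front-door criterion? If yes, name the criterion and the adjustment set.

P(G|do(C)): not identifiable (no BD/FD set).

desc(C)\{C}={G,Y}; candidates ⊆ {B,J,L,R,V,X}.
C↔G: latent back-door arc(s) into C.
size 0: {}; under {} C still reaches {G,J,L,R,X} ∋ G.
size 1: {B}, {J}, {L} …(+3); under {B} C still reaches {G,J,L,R,X} ∋ G.
size 2: {B,J}, {B,L}, {B,R} …(+12); under {B,J} C still reaches {G,L,R,X} ∋ G.
C↔G cannot be blocked by any observed set — no back-door set.
No mediator lies on a directed C→…→G path.
Neither criterion identifies P(G|do(C)) in this graph.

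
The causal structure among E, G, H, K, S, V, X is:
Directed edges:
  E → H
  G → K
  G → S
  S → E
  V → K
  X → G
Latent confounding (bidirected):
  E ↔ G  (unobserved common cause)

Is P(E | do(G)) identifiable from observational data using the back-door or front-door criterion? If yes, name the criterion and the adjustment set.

desc(G)\{G}={E,H,K,S}; candidates ⊆ {V,X}.
G↔E: latent back-door arc(s) into G.
size 0: {}; under {} G still reaches {E,H,X} ∋ E.
size 1: {V}, {X}; under {V} G still reaches {E,H,X} ∋ E.
size 2: {V,X}; under {V,X} G still reaches {E,H} ∋ E.
G↔E cannot be blocked by any observed set — no back-door set.
{S}: (i) intercepts every directed G→E path; (ii) no back-door G→{S}; (iii) {G} blocks every back-door {S}→E. Front-door holds.
P(E|do(G)) = Σ_{S} P(S|G) Σ_{G'} P(E|S,G')P(G').

P(E|do(G)): frontdoor, adjust for {S}.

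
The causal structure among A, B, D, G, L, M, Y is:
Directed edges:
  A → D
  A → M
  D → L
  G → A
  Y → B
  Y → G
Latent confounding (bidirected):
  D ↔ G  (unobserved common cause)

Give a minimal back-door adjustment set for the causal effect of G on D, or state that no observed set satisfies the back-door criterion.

desc(G)\{G}={A,D,L,M}; candidates ⊆ {B,Y}.
G↔D: latent back-door arc(s) into G.
size 0: {}; under {} G still reaches {B,D,L,Y} ∋ D.
size 1: {B}, {Y}; under {B} G still reaches {D,L,Y} ∋ D.
size 2: {B,Y}; under {B,Y} G still reaches {D,L} ∋ D.
G↔D cannot be blocked by any observed set — no back-door set.

G→D: no observed back-door set.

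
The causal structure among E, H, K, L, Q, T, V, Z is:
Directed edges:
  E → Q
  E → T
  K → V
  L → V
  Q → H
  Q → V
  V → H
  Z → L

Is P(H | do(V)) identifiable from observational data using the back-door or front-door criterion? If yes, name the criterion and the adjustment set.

P(H|do(V)): backdoor, adjust for {Q}.

desc(V)\{V}={H}; candidates ⊆ {E,K,L,Q,T,Z}.
size 0: {}; under {} V still reaches {E,H,K,L,Q,T,Z} ∋ H.
{Q}: V⊥H given {Q} in G with V→· removed — back-door holds.
P(H|do(V)) = Σ_{Q} P(H|V,Q)·P(Q).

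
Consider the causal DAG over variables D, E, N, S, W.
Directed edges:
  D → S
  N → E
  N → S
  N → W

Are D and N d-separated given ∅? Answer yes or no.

Bayes-Ball from D | ∅ reaches {S}.
N ∉ reach(D|∅) ⇒ D ⊥ N | ∅.

Yes — D ⊥ N | ∅.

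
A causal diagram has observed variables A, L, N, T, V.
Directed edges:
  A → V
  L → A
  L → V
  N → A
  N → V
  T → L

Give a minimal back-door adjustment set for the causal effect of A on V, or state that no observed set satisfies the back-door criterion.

A→V: minimal back-door set {L, N}.

desc(A)\{A}={V}; candidates ⊆ {L,N,T}.
size 0: {}; under {} A still reaches {L,N,T,V} ∋ V.
size 1: {L}, {N}, {T}; under {L} A still reaches {N,V} ∋ V.
{L,N}: A⊥V given {L,N} in G with A→· removed — back-door holds.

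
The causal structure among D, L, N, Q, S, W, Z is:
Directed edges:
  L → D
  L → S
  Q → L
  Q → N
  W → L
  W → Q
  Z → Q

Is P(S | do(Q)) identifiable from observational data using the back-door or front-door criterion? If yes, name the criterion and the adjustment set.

desc(Q)\{Q}={D,L,N,S}; candidates ⊆ {W,Z}.
size 0: {}; under {} Q still reaches {D,L,S,W,Z} ∋ S.
{W}: Q⊥S given {W} in G with Q→· removed — back-door holds.
P(S|do(Q)) = Σ_{W} P(S|Q,W)·P(W).

P(S|do(Q)): backdoor, adjust for {W}.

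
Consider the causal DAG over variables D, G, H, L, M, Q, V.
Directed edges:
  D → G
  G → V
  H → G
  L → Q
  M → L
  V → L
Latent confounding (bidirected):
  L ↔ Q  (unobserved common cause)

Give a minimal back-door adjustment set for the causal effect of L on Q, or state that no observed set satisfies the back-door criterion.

L→Q: no observed back-door set.

desc(L)\{L}={Q}; candidates ⊆ {D,G,H,M,V}.
L↔Q: latent back-door arc(s) into L.
size 0: {}; under {} L still reaches {D,G,H,M,Q,V} ∋ Q.
size 1: {D}, {G}, {H} …(+2); under {D} L still reaches {G,H,M,Q,V} ∋ Q.
size 2: {D,G}, {D,H}, {D,M} …(+7); under {D,G} L still reaches {M,Q,V} ∋ Q.
L↔Q cannot be blocked by any observed set — no back-door set.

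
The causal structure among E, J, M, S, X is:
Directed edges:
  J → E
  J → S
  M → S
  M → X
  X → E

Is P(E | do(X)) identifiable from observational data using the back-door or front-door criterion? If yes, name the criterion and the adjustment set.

P(E|do(X)): backdoor, adjust for ∅.

desc(X)\{X}={E}; candidates ⊆ {J,M,S}.
∅: X⊥E given ∅ in G with X→· removed — back-door holds.
P(E|do(X)) = P(E|X) — no adjustment needed.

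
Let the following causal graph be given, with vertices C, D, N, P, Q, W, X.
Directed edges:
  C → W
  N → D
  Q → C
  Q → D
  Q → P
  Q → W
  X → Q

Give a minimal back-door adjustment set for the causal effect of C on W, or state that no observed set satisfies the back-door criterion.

desc(C)\{C}={W}; candidates ⊆ {D,N,P,Q,X}.
size 0: {}; under {} C still reaches {D,P,Q,W,X} ∋ W.
{Q}: C⊥W given {Q} in G with C→· removed — back-door holds.

C→W: minimal back-door set {Q}.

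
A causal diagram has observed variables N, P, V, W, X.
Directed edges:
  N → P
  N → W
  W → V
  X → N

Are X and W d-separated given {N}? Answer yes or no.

Bayes-Ball from X | {N} reaches ∅.
W ∉ reach(X|{N}) ⇒ X ⊥ W | {N}.

Yes — X ⊥ W | {N}.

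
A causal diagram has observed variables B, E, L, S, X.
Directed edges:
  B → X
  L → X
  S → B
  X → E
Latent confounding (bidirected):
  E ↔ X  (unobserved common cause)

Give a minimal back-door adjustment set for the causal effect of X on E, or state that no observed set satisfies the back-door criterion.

desc(X)\{X}={E}; candidates ⊆ {B,L,S}.
X↔E: latent back-door arc(s) into X.
size 0: {}; under {} X still reaches {B,E,L,S} ∋ E.
size 1: {B}, {L}, {S}; under {B} X still reaches {E,L} ∋ E.
size 2: {B,L}, {B,S}, {L,S}; under {B,L} X still reaches {E} ∋ E.
X↔E cannot be blocked by any observed set — no back-door set.

X→E: no observed back-door set.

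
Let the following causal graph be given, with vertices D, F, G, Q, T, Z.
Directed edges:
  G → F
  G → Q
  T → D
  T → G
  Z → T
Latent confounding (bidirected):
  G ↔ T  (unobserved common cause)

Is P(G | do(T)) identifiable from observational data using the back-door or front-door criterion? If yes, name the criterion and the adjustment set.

P(G|do(T)): not identifiable (no BD/FD set).

desc(T)\{T}={D,F,G,Q}; candidates ⊆ {Z}.
T↔G: latent back-door arc(s) into T.
size 0: {}; under {} T still reaches {F,G,Q,Z} ∋ G.
size 1: {Z}; under {Z} T still reaches {F,G,Q} ∋ G.
T↔G cannot be blocked by any observed set — no back-door set.
No mediator lies on a directed T→…→G path.
Neither criterion identifies P(G|do(T)) in this graph.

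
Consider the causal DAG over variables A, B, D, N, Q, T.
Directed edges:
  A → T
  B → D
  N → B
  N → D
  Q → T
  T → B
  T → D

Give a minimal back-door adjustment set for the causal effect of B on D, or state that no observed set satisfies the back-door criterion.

B→D: minimal back-door set {N, T}.

desc(B)\{B}={D}; candidates ⊆ {A,N,Q,T}.
size 0: {}; under {} B still reaches {A,D,N,Q,T} ∋ D.
size 1: {A}, {N}, {Q} …(+1); under {A} B still reaches {D,N,Q,T} ∋ D.
{N,T}: B⊥D given {N,T} in G with B→· removed — back-door holds.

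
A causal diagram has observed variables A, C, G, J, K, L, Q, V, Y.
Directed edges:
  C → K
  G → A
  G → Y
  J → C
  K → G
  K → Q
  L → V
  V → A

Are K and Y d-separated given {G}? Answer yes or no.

Bayes-Ball from K | {G} reaches {C,J,Q}.
Y ∉ reach(K|{G}) ⇒ K ⊥ Y | {G}.

Yes — K ⊥ Y | {G}.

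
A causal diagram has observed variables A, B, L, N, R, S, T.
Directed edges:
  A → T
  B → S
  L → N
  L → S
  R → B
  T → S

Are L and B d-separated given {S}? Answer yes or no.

No — L and B are d-connected given {S}.

Bayes-Ball from L | {S} reaches {A,B,N,R,T}.
B ∈ reach(L|{S}) ⇒ L ⊥̸ B | {S}.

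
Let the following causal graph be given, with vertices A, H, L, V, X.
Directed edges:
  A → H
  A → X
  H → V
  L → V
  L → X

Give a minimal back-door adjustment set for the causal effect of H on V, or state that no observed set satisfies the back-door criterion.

desc(H)\{H}={V}; candidates ⊆ {A,L,X}.
∅: H⊥V given ∅ in G with H→· removed — back-door holds.

H→V: minimal back-door set ∅.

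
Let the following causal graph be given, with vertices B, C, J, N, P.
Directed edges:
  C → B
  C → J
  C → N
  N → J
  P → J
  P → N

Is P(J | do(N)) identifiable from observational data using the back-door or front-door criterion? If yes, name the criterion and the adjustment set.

P(J|do(N)): backdoor, adjust for {C, P}.

desc(N)\{N}={J}; candidates ⊆ {B,C,P}.
size 0: {}; under {} N still reaches {B,C,J,P} ∋ J.
size 1: {B}, {C}, {P}; under {B} N still reaches {C,J,P} ∋ J.
{C,P}: N⊥J given {C,P} in G with N→· removed — back-door holds.
P(J|do(N)) = Σ_{C,P} P(J|N,C,P)·P(C,P).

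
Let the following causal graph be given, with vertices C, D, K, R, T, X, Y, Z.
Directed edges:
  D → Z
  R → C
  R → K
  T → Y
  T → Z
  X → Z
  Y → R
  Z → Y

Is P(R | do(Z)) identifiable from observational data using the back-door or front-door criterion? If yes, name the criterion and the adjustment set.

desc(Z)\{Z}={C,K,R,Y}; candidates ⊆ {D,T,X}.
size 0: {}; under {} Z still reaches {C,D,K,R,T,X,Y} ∋ R.
{T}: Z⊥R given {T} in G with Z→· removed — back-door holds.
P(R|do(Z)) = Σ_{T} P(R|Z,T)·P(T).

P(R|do(Z)): backdoor, adjust for {T}.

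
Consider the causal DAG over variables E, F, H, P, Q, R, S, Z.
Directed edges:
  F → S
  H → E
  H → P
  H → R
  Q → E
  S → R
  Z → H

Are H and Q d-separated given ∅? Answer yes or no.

Bayes-Ball from H | ∅ reaches {E,P,R,Z}.
Q ∉ reach(H|∅) ⇒ H ⊥ Q | ∅.

Yes — H ⊥ Q | ∅.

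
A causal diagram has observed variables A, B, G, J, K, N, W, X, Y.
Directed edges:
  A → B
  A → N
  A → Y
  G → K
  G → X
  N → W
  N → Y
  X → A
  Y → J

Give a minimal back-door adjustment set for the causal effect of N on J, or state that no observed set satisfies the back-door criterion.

N→J: minimal back-door set {A}.

desc(N)\{N}={J,W,Y}; candidates ⊆ {A,B,G,K,X}.
size 0: {}; under {} N still reaches {A,B,G,J,K,X,Y} ∋ J.
{A}: N⊥J given {A} in G with N→· removed — back-door holds.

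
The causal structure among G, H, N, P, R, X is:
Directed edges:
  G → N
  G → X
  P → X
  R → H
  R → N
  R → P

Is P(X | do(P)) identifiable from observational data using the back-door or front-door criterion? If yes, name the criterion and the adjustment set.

P(X|do(P)): backdoor, adjust for ∅.

desc(P)\{P}={X}; candidates ⊆ {G,H,N,R}.
∅: P⊥X given ∅ in G with P→· removed — back-door holds.
P(X|do(P)) = P(X|P) — no adjustment needed.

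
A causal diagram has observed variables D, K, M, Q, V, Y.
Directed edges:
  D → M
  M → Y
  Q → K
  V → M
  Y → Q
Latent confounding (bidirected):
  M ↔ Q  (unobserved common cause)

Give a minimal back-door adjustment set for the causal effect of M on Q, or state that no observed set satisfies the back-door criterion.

M→Q: no observed back-door set.

desc(M)\{M}={K,Q,Y}; candidates ⊆ {D,V}.
M↔Q: latent back-door arc(s) into M.
size 0: {}; under {} M still reaches {D,K,Q,V} ∋ Q.
size 1: {D}, {V}; under {D} M still reaches {K,Q,V} ∋ Q.
size 2: {D,V}; under {D,V} M still reaches {K,Q} ∋ Q.
M↔Q cannot be blocked by any observed set — no back-door set.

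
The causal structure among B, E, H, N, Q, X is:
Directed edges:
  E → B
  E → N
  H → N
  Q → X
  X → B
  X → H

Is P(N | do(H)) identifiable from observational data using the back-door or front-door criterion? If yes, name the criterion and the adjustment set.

desc(H)\{H}={N}; candidates ⊆ {B,E,Q,X}.
∅: H⊥N given ∅ in G with H→· removed — back-door holds.
P(N|do(H)) = P(N|H) — no adjustment needed.

P(N|do(H)): backdoor, adjust for ∅.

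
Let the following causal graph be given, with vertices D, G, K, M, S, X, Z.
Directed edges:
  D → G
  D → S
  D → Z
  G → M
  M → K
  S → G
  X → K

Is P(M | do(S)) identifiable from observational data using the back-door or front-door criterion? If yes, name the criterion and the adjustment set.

P(M|do(S)): backdoor, adjust for {D}.

desc(S)\{S}={G,K,M}; candidates ⊆ {D,X,Z}.
size 0: {}; under {} S still reaches {D,G,K,M,Z} ∋ M.
{D}: S⊥M given {D} in G with S→· removed — back-door holds.
P(M|do(S)) = Σ_{D} P(M|S,D)·P(D).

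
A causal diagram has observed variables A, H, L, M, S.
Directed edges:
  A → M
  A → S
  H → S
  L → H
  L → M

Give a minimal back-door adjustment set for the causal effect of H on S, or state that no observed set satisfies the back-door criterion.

H→S: minimal back-door set ∅.

desc(H)\{H}={S}; candidates ⊆ {A,L,M}.
∅: H⊥S given ∅ in G with H→· removed — back-door holds.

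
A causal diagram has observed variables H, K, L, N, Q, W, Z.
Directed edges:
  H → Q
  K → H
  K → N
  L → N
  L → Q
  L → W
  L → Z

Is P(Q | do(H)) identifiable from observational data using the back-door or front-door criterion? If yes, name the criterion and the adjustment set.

desc(H)\{H}={Q}; candidates ⊆ {K,L,N,W,Z}.
∅: H⊥Q given ∅ in G with H→· removed — back-door holds.
P(Q|do(H)) = P(Q|H) — no adjustment needed.

P(Q|do(H)): backdoor, adjust for ∅.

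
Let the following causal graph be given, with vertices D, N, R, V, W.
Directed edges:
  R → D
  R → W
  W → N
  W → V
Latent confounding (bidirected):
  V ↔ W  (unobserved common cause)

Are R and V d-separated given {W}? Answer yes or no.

Bayes-Ball from R | {W} reaches {D,V}.
V ∈ reach(R|{W}) ⇒ R ⊥̸ V | {W}.

No — R and V are d-connected given {W}.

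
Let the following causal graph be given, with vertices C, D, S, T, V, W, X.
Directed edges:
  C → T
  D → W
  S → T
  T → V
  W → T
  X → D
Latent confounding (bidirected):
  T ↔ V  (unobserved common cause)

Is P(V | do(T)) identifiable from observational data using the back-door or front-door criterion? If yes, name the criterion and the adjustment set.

desc(T)\{T}={V}; candidates ⊆ {C,D,S,W,X}.
T↔V: latent back-door arc(s) into T.
size 0: {}; under {} T still reaches {C,D,S,V,W,X} ∋ V.
size 1: {C}, {D}, {S} …(+2); under {C} T still reaches {D,S,V,W,X} ∋ V.
size 2: {C,D}, {C,S}, {C,W} …(+7); under {C,D} T still reaches {S,V,W} ∋ V.
T↔V cannot be blocked by any observed set — no back-door set.
No mediator lies on a directed T→…→V path.
Neither criterion identifies P(V|do(T)) in this graph.

P(V|do(T)): not identifiable (no BD/FD set).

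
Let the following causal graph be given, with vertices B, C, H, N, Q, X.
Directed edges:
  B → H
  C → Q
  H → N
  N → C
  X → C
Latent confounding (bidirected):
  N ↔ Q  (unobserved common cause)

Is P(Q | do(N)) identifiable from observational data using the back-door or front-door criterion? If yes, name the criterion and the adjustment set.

P(Q|do(N)): frontdoor, adjust for {C}.

desc(N)\{N}={C,Q}; candidates ⊆ {B,H,X}.
N↔Q: latent back-door arc(s) into N.
size 0: {}; under {} N still reaches {B,H,Q} ∋ Q.
size 1: {B}, {H}, {X}; under {B} N still reaches {H,Q} ∋ Q.
size 2: {B,H}, {B,X}, {H,X}; under {B,H} N still reaches {Q} ∋ Q.
N↔Q cannot be blocked by any observed set — no back-door set.
{C}: (i) intercepts every directed N→Q path; (ii) no back-door N→{C}; (iii) {N} blocks every back-door {C}→Q. Front-door holds.
P(Q|do(N)) = Σ_{C} P(C|N) Σ_{N'} P(Q|C,N')P(N').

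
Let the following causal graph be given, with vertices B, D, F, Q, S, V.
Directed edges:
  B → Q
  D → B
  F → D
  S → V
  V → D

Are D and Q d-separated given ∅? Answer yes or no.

Bayes-Ball from D | ∅ reaches {B,F,Q,S,V}.
Q ∈ reach(D|∅) ⇒ D ⊥̸ Q | ∅.

No — D and Q are d-connected given ∅.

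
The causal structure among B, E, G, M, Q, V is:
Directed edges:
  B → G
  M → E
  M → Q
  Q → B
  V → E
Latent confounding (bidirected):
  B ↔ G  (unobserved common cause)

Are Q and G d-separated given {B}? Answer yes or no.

No — Q and G are d-connected given {B}.

Bayes-Ball from Q | {B} reaches {E,G,M}.
G ∈ reach(Q|{B}) ⇒ Q ⊥̸ G | {B}.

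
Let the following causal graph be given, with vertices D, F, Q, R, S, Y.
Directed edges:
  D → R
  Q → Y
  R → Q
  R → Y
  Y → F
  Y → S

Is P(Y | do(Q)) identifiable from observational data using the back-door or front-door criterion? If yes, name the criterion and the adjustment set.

P(Y|do(Q)): backdoor, adjust for {R}.

desc(Q)\{Q}={F,S,Y}; candidates ⊆ {D,R}.
size 0: {}; under {} Q still reaches {D,F,R,S,Y} ∋ Y.
{R}: Q⊥Y given {R} in G with Q→· removed — back-door holds.
P(Y|do(Q)) = Σ_{R} P(Y|Q,R)·P(R).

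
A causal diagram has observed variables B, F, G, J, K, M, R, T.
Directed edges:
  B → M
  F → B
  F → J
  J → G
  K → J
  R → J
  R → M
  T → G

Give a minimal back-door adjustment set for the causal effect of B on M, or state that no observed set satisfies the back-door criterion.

B→M: minimal back-door set ∅.

desc(B)\{B}={M}; candidates ⊆ {F,G,J,K,R,T}.
∅: B⊥M given ∅ in G with B→· removed — back-door holds.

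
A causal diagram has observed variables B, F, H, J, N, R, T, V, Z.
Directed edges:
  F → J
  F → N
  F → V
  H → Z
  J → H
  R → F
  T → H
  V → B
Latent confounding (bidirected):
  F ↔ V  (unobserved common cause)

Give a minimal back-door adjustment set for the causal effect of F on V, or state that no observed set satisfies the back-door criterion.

F→V: no observed back-door set.

desc(F)\{F}={B,H,J,N,V,Z}; candidates ⊆ {R,T}.
F↔V: latent back-door arc(s) into F.
size 0: {}; under {} F still reaches {B,R,V} ∋ V.
size 1: {R}, {T}; under {R} F still reaches {B,V} ∋ V.
size 2: {R,T}; under {R,T} F still reaches {B,V} ∋ V.
F↔V cannot be blocked by any observed set — no back-door set.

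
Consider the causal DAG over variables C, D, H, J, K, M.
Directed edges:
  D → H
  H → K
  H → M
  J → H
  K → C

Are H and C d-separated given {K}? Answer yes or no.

Bayes-Ball from H | {K} reaches {D,J,M}.
C ∉ reach(H|{K}) ⇒ H ⊥ C | {K}.

Yes — H ⊥ C | {K}.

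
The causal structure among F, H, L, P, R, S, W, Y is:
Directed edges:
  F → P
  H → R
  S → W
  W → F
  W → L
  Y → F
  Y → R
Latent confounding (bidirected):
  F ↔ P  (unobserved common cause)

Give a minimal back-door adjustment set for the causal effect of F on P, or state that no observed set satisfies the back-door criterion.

F→P: no observed back-door set.

desc(F)\{F}={P}; candidates ⊆ {H,L,R,S,W,Y}.
F↔P: latent back-door arc(s) into F.
size 0: {}; under {} F still reaches {L,P,R,S,W,Y} ∋ P.
size 1: {H}, {L}, {R} …(+3); under {H} F still reaches {L,P,R,S,W,Y} ∋ P.
size 2: {H,L}, {H,R}, {H,S} …(+12); under {H,L} F still reaches {P,R,S,W,Y} ∋ P.
F↔P cannot be blocked by any observed set — no back-door set.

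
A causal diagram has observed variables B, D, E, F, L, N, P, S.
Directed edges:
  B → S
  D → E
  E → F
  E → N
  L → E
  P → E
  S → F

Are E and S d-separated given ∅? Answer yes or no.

Yes — E ⊥ S | ∅.

Bayes-Ball from E | ∅ reaches {D,F,L,N,P}.
S ∉ reach(E|∅) ⇒ E ⊥ S | ∅.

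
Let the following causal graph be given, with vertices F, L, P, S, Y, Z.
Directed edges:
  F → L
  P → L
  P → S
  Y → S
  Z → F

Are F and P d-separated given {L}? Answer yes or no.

No — F and P are d-connected given {L}.

Bayes-Ball from F | {L} reaches {P,S,Z}.
P ∈ reach(F|{L}) ⇒ F ⊥̸ P | {L}.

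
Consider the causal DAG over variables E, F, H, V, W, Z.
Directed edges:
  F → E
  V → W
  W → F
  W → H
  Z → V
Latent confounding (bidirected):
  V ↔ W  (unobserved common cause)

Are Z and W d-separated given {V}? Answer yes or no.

No — Z and W are d-connected given {V}.

Bayes-Ball from Z | {V} reaches {E,F,H,W}.
W ∈ reach(Z|{V}) ⇒ Z ⊥̸ W | {V}.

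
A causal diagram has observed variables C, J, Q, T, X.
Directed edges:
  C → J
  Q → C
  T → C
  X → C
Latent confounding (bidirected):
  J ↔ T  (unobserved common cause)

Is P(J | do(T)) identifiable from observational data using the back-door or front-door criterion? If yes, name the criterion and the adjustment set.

P(J|do(T)): frontdoor, adjust for {C}.

desc(T)\{T}={C,J}; candidates ⊆ {Q,X}.
T↔J: latent back-door arc(s) into T.
size 0: {}; under {} T still reaches {J} ∋ J.
size 1: {Q}, {X}; under {Q} T still reaches {J} ∋ J.
size 2: {Q,X}; under {Q,X} T still reaches {J} ∋ J.
T↔J cannot be blocked by any observed set — no back-door set.
{C}: (i) intercepts every directed T→J path; (ii) no back-door T→{C}; (iii) {T} blocks every back-door {C}→J. Front-door holds.
P(J|do(T)) = Σ_{C} P(C|T) Σ_{T'} P(J|C,T')P(T').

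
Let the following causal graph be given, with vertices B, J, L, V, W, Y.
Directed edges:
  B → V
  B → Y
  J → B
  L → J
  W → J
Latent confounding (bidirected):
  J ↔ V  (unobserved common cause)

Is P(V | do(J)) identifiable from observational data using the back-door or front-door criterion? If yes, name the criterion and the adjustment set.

desc(J)\{J}={B,V,Y}; candidates ⊆ {L,W}.
J↔V: latent back-door arc(s) into J.
size 0: {}; under {} J still reaches {L,V,W} ∋ V.
size 1: {L}, {W}; under {L} J still reaches {V,W} ∋ V.
size 2: {L,W}; under {L,W} J still reaches {V} ∋ V.
J↔V cannot be blocked by any observed set — no back-door set.
{B}: (i) intercepts every directed J→V path; (ii) no back-door J→{B}; (iii) {J} blocks every back-door {B}→V. Front-door holds.
P(V|do(J)) = Σ_{B} P(B|J) Σ_{J'} P(V|B,J')P(J').

P(V|do(J)): frontdoor, adjust for {B}.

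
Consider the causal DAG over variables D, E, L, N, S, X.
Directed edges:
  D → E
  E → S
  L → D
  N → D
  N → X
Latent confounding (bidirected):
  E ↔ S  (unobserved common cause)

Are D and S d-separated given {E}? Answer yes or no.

Bayes-Ball from D | {E} reaches {L,N,S,X}.
S ∈ reach(D|{E}) ⇒ D ⊥̸ S | {E}.

No — D and S are d-connected given {E}.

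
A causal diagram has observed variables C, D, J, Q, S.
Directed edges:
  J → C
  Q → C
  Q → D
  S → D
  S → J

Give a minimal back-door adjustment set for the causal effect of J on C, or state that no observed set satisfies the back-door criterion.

desc(J)\{J}={C}; candidates ⊆ {D,Q,S}.
∅: J⊥C given ∅ in G with J→· removed — back-door holds.

J→C: minimal back-door set ∅.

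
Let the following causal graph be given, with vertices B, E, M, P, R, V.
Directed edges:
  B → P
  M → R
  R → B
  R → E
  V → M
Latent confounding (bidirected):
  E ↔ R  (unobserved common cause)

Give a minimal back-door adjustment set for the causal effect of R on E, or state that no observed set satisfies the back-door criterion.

desc(R)\{R}={B,E,P}; candidates ⊆ {M,V}.
R↔E: latent back-door arc(s) into R.
size 0: {}; under {} R still reaches {E,M,V} ∋ E.
size 1: {M}, {V}; under {M} R still reaches {E} ∋ E.
size 2: {M,V}; under {M,V} R still reaches {E} ∋ E.
R↔E cannot be blocked by any observed set — no back-door set.

R→E: no observed back-door set.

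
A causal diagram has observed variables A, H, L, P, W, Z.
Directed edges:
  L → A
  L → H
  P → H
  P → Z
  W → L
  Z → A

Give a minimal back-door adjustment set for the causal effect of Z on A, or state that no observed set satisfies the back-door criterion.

Z→A: minimal back-door set ∅.

desc(Z)\{Z}={A}; candidates ⊆ {H,L,P,W}.
∅: Z⊥A given ∅ in G with Z→· removed — back-door holds.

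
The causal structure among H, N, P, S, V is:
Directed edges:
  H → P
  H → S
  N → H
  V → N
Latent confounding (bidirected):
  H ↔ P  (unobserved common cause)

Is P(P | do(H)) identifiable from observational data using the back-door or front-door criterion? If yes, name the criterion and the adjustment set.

P(P|do(H)): not identifiable (no BD/FD set).

desc(H)\{H}={P,S}; candidates ⊆ {N,V}.
H↔P: latent back-door arc(s) into H.
size 0: {}; under {} H still reaches {N,P,V} ∋ P.
size 1: {N}, {V}; under {N} H still reaches {P} ∋ P.
size 2: {N,V}; under {N,V} H still reaches {P} ∋ P.
H↔P cannot be blocked by any observed set — no back-door set.
No mediator lies on a directed H→…→P path.
Neither criterion identifies P(P|do(H)) in this graph.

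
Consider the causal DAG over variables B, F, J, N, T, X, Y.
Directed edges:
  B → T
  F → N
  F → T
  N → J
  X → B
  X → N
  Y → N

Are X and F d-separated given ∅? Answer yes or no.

Bayes-Ball from X | ∅ reaches {B,J,N,T}.
F ∉ reach(X|∅) ⇒ X ⊥ F | ∅.

Yes — X ⊥ F | ∅.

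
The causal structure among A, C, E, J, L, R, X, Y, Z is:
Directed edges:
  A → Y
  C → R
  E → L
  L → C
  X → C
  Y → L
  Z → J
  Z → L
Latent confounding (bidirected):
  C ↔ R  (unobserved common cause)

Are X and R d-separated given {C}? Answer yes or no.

Bayes-Ball from X | {C} reaches {A,E,J,L,R,Y,Z}.
R ∈ reach(X|{C}) ⇒ X ⊥̸ R | {C}.

No — X and R are d-connected given {C}.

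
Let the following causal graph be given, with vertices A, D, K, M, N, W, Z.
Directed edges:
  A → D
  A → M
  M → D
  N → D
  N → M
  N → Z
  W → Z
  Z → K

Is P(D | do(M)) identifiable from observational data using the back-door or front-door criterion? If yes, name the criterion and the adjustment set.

P(D|do(M)): backdoor, adjust for {A, N}.

desc(M)\{M}={D}; candidates ⊆ {A,K,N,W,Z}.
size 0: {}; under {} M still reaches {A,D,K,N,Z} ∋ D.
size 1: {A}, {K}, {N} …(+2); under {A} M still reaches {D,K,N,Z} ∋ D.
{A,N}: M⊥D given {A,N} in G with M→· removed — back-door holds.
P(D|do(M)) = Σ_{A,N} P(D|M,A,N)·P(A,N).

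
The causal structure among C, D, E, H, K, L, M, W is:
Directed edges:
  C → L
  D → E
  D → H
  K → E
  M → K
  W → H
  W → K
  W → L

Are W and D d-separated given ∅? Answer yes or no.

Bayes-Ball from W | ∅ reaches {E,H,K,L}.
D ∉ reach(W|∅) ⇒ W ⊥ D | ∅.

Yes — W ⊥ D | ∅.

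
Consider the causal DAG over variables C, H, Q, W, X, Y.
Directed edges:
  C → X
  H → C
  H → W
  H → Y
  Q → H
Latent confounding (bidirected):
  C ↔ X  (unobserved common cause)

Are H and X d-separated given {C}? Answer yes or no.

No — H and X are d-connected given {C}.

Bayes-Ball from H | {C} reaches {Q,W,X,Y}.
X ∈ reach(H|{C}) ⇒ H ⊥̸ X | {C}.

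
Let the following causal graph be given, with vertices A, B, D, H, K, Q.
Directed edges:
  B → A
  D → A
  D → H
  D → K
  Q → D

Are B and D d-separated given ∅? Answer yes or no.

Bayes-Ball from B | ∅ reaches {A}.
D ∉ reach(B|∅) ⇒ B ⊥ D | ∅.

Yes — B ⊥ D | ∅.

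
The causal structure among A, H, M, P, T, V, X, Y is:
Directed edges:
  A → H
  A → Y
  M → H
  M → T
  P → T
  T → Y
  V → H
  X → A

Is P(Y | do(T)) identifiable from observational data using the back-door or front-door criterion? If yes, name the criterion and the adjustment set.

desc(T)\{T}={Y}; candidates ⊆ {A,H,M,P,V,X}.
∅: T⊥Y given ∅ in G with T→· removed — back-door holds.
P(Y|do(T)) = P(Y|T) — no adjustment needed.

P(Y|do(T)): backdoor, adjust for ∅.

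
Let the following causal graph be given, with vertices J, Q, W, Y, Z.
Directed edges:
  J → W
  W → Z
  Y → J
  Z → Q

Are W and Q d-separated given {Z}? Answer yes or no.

Yes — W ⊥ Q | {Z}.

Bayes-Ball from W | {Z} reaches {J,Y}.
Q ∉ reach(W|{Z}) ⇒ W ⊥ Q | {Z}.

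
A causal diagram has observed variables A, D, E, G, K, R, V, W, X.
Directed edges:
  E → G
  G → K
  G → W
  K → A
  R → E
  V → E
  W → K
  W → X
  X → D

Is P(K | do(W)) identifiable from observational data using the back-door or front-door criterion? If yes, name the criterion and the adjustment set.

P(K|do(W)): backdoor, adjust for {G}.

desc(W)\{W}={A,D,K,X}; candidates ⊆ {E,G,R,V}.
size 0: {}; under {} W still reaches {A,E,G,K,R,V} ∋ K.
{G}: W⊥K given {G} in G with W→· removed — back-door holds.
P(K|do(W)) = Σ_{G} P(K|W,G)·P(G).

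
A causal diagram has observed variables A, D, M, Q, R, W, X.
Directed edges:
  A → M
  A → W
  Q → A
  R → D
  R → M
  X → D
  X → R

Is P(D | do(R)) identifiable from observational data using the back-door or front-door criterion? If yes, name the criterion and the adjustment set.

desc(R)\{R}={D,M}; candidates ⊆ {A,Q,W,X}.
size 0: {}; under {} R still reaches {D,X} ∋ D.
{X}: R⊥D given {X} in G with R→· removed — back-door holds.
P(D|do(R)) = Σ_{X} P(D|R,X)·P(X).

P(D|do(R)): backdoor, adjust for {X}.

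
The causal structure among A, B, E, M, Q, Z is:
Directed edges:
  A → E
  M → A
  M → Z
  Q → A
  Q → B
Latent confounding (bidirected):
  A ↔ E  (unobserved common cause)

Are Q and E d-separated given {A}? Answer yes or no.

Bayes-Ball from Q | {A} reaches {B,E,M,Z}.
E ∈ reach(Q|{A}) ⇒ Q ⊥̸ E | {A}.

No — Q and E are d-connected given {A}.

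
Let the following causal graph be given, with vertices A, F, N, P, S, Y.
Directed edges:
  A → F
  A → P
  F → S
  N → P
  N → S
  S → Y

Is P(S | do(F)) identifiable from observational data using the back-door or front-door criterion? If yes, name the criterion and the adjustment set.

P(S|do(F)): backdoor, adjust for ∅.

desc(F)\{F}={S,Y}; candidates ⊆ {A,N,P}.
∅: F⊥S given ∅ in G with F→· removed — back-door holds.
P(S|do(F)) = P(S|F) — no adjustment needed.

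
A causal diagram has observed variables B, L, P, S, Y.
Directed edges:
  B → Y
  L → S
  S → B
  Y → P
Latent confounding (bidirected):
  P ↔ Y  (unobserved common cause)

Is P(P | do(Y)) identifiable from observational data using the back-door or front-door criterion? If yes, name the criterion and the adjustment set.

P(P|do(Y)): not identifiable (no BD/FD set).

desc(Y)\{Y}={P}; candidates ⊆ {B,L,S}.
Y↔P: latent back-door arc(s) into Y.
size 0: {}; under {} Y still reaches {B,L,P,S} ∋ P.
size 1: {B}, {L}, {S}; under {B} Y still reaches {P} ∋ P.
size 2: {B,L}, {B,S}, {L,S}; under {B,L} Y still reaches {P} ∋ P.
Y↔P cannot be blocked by any observed set — no back-door set.
No mediator lies on a directed Y→…→P path.
Neither criterion identifies P(P|do(Y)) in this graph.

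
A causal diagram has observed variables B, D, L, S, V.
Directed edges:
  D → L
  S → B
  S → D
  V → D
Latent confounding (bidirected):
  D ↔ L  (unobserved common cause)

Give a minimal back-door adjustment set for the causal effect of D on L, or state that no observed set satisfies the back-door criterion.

desc(D)\{D}={L}; candidates ⊆ {B,S,V}.
D↔L: latent back-door arc(s) into D.
size 0: {}; under {} D still reaches {B,L,S,V} ∋ L.
size 1: {B}, {S}, {V}; under {B} D still reaches {L,S,V} ∋ L.
size 2: {B,S}, {B,V}, {S,V}; under {B,S} D still reaches {L,V} ∋ L.
D↔L cannot be blocked by any observed set — no back-door set.

D→L: no observed back-door set.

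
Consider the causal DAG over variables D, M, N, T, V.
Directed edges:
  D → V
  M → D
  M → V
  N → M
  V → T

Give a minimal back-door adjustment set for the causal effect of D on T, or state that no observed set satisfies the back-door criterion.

D→T: minimal back-door set {M}.

desc(D)\{D}={T,V}; candidates ⊆ {M,N}.
size 0: {}; under {} D still reaches {M,N,T,V} ∋ T.
{M}: D⊥T given {M} in G with D→· removed — back-door holds.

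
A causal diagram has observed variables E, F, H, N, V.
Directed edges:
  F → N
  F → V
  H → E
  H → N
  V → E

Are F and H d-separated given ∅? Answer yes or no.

Bayes-Ball from F | ∅ reaches {E,N,V}.
H ∉ reach(F|∅) ⇒ F ⊥ H | ∅.

Yes — F ⊥ H | ∅.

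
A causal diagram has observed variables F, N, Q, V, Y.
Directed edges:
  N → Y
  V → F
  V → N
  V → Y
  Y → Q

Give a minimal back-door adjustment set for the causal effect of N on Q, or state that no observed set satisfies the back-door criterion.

N→Q: minimal back-door set {V}.

desc(N)\{N}={Q,Y}; candidates ⊆ {F,V}.
size 0: {}; under {} N still reaches {F,Q,V,Y} ∋ Q.
{V}: N⊥Q given {V} in G with N→· removed — back-door holds.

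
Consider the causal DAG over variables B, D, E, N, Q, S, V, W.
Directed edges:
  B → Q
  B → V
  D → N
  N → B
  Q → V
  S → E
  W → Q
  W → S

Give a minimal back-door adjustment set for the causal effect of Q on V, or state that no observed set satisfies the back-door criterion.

Q→V: minimal back-door set {B}.

desc(Q)\{Q}={V}; candidates ⊆ {B,D,E,N,S,W}.
size 0: {}; under {} Q still reaches {B,D,E,N,S,V,W} ∋ V.
{B}: Q⊥V given {B} in G with Q→· removed — back-door holds.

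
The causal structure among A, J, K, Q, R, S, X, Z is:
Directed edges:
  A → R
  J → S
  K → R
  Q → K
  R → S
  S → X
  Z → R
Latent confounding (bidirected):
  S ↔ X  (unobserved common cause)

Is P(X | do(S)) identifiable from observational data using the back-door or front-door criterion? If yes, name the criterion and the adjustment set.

desc(S)\{S}={X}; candidates ⊆ {A,J,K,Q,R,Z}.
S↔X: latent back-door arc(s) into S.
size 0: {}; under {} S still reaches {A,J,K,Q,R,X,Z} ∋ X.
size 1: {A}, {J}, {K} …(+3); under {A} S still reaches {J,K,Q,R,X,Z} ∋ X.
size 2: {A,J}, {A,K}, {A,Q} …(+12); under {A,J} S still reaches {K,Q,R,X,Z} ∋ X.
S↔X cannot be blocked by any observed set — no back-door set.
No mediator lies on a directed S→…→X path.
Neither criterion identifies P(X|do(S)) in this graph.

P(X|do(S)): not identifiable (no BD/FD set).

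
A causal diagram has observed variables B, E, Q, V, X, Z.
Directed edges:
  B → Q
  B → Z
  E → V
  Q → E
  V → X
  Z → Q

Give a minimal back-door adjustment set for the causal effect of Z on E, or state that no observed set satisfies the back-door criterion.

Z→E: minimal back-door set {B}.

desc(Z)\{Z}={E,Q,V,X}; candidates ⊆ {B}.
size 0: {}; under {} Z still reaches {B,E,Q,V,X} ∋ E.
{B}: Z⊥E given {B} in G with Z→· removed — back-door holds.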